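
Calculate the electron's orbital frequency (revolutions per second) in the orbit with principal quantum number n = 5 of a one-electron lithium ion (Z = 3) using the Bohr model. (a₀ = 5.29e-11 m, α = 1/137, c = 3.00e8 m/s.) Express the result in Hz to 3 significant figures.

4.74e14 Hz

r = n²a₀/Z = 4.41e-10 m, v = Zαc/n = 1.31e6 m/s
f = v/(2πr) = 4.74e14 Hz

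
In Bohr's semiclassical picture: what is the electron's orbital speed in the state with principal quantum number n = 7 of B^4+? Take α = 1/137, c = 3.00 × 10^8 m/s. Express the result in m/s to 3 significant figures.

1.56 × 10^6 m/s

v_n = Zαc/n = 5 × 0.00730 × 3.00 × 10^8 / 7
    = 1.56 × 10^6 m/s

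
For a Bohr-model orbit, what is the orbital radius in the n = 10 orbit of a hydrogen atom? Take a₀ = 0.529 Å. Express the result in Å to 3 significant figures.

52.9 Å

r_n = n²a₀/Z = 10² × 0.529 / 1
    = 100 × 0.529 / 1 = 52.9 Å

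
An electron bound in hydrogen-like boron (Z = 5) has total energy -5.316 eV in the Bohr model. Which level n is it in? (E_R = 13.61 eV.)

8

E_n = −E_R Z²/n² ⇒ n² = E_R Z²/(−E_n) = 13.61 × 5² / 5.316 ≈ 64.00
n = 8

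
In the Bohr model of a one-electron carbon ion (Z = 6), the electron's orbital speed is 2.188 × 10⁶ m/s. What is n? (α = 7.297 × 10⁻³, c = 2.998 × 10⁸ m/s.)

v_n = Zαc/n ⇒ n = Zαc/v = 6 × 0.007297 × 2.998 × 10⁸ / 2.188 × 10⁶ ≈ 6.00
n = 6

6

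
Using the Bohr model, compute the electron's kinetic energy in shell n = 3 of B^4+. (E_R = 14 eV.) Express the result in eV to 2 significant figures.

For a Coulomb orbit the virial theorem gives K = −E_n.
E_n = −E_R·Z²/n², so K = E_R·Z²/n² = 14 × 5²/3² = 39 eV

39 eV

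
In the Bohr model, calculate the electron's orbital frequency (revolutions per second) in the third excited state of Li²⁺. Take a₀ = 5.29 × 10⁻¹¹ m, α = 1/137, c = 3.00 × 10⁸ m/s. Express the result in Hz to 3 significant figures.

9.26 × 10¹⁴ Hz

r = n²a₀/Z = 2.82 × 10⁻¹⁰ m, v = Zαc/n = 1.64 × 10⁶ m/s
f = v/(2πr) = 9.26 × 10¹⁴ Hz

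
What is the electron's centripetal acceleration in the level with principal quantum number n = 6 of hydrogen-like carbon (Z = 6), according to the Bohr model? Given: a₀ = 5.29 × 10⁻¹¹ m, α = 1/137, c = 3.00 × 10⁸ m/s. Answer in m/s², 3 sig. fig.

r = n²a₀/Z = 3.17 × 10⁻¹⁰ m, v = Zαc/n = 2.19 × 10⁶ m/s
a = v²/r = (2.19 × 10⁶)² / 3.17 × 10⁻¹⁰ = 1.51 × 10²² m/s²

1.51 × 10²² m/s²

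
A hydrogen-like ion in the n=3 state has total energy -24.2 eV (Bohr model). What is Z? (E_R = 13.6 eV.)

E_n = −E_R Z²/n² ⇒ Z² = −E_n n²/E_R = 24.2 × 3² / 13.6 ≈ 16.01
Z = 4

4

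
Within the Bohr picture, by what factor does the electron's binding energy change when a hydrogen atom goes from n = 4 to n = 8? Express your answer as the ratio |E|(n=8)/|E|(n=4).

1/4

|E| ∝ Z^2 · n^-2; with Z fixed, |E| ∝ n^-2.
|E|(n=8)/|E|(n=4) = (8/4)^-2 = 1/4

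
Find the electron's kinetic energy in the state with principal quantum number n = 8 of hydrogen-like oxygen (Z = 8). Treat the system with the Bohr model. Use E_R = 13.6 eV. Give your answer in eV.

For a Coulomb orbit the virial theorem gives K = −E_n.
E_n = −E_R·Z²/n², so K = E_R·Z²/n² = 13.6 × 8²/8² = 13.6 eV

13.6 eV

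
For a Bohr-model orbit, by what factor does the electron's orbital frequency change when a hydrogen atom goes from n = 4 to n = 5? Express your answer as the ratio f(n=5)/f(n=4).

64/125

f ∝ Z^2 · n^-3; with Z fixed, f ∝ n^-3.
f(n=5)/f(n=4) = (5/4)^-3 = 64/125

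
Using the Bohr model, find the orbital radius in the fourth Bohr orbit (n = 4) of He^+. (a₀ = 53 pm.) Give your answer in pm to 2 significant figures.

r_n = n²a₀/Z = 4² × 53 / 2
    = 16 × 53 / 2 = 420 pm

420 pm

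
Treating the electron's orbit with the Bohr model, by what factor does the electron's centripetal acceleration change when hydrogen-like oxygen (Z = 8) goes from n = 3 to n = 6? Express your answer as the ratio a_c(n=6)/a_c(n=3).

a_c ∝ Z^3 · n^-4; with Z fixed, a_c ∝ n^-4.
a_c(n=6)/a_c(n=3) = (6/3)^-4 = 1/16

1/16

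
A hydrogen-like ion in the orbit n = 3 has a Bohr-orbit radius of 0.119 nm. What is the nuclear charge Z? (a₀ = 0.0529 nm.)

4

r_n = n²a₀/Z ⇒ Z = n²a₀/r = 3² × 0.0529 / 0.119 ≈ 4.00
Z = 4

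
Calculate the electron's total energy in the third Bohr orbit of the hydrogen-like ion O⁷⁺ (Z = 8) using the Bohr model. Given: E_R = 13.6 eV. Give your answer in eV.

E_n = −E_R·Z²/n² = −13.6 × 8²/3² = -96.7 eV

-96.7 eV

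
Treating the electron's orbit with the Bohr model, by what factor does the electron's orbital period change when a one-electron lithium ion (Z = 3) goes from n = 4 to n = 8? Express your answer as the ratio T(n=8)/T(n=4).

8

T ∝ Z^-2 · n^3; with Z fixed, T ∝ n^3.
T(n=8)/T(n=4) = (8/4)^3 = 8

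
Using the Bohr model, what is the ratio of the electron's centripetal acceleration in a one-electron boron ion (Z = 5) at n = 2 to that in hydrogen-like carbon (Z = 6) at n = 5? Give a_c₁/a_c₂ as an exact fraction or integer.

78125/3456

a_c ∝ Z^3 · n^-4
a_c₁/a_c₂ = (5/6)^3 · (2/5)^-4 = 78125/3456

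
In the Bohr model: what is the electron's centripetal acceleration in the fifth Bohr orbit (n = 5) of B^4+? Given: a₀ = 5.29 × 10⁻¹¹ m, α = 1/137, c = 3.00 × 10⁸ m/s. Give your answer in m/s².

1.81 × 10²² m/s²

r = n²a₀/Z = 2.64 × 10⁻¹⁰ m, v = Zαc/n = 2.19 × 10⁶ m/s
a = v²/r = (2.19 × 10⁶)² / 2.64 × 10⁻¹⁰ = 1.81 × 10²² m/s²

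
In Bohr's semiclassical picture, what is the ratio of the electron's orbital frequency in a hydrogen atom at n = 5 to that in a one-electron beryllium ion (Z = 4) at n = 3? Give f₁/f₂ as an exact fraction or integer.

27/2000

f ∝ Z^2 · n^-3
f₁/f₂ = (1/4)^2 · (5/3)^-3 = 27/2000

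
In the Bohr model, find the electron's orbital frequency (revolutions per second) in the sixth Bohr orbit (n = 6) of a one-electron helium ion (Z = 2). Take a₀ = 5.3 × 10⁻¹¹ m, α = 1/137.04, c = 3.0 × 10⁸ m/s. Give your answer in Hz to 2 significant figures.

1.2 × 10¹⁴ Hz

r = n²a₀/Z = 9.5 × 10⁻¹⁰ m, v = Zαc/n = 7.3 × 10⁵ m/s
f = v/(2πr) = 1.2 × 10¹⁴ Hz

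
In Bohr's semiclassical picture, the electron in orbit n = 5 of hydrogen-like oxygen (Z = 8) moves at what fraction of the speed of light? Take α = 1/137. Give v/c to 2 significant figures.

v_n = Zαc/n, so v/c = Zα/n = 8 × 0.0073 / 5 = 0.012

0.012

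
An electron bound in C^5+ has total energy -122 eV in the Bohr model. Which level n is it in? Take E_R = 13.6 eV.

2

E_n = −E_R Z²/n² ⇒ n² = E_R Z²/(−E_n) = 13.6 × 6² / 122 ≈ 4.01
n = 2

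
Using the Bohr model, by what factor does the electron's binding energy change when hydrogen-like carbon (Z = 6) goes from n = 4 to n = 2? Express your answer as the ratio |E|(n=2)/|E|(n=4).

|E| ∝ Z^2 · n^-2; with Z fixed, |E| ∝ n^-2.
|E|(n=2)/|E|(n=4) = (2/4)^-2 = 4

4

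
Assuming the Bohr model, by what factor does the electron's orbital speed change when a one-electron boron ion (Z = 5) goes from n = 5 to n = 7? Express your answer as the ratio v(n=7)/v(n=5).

v ∝ Z^1 · n^-1; with Z fixed, v ∝ n^-1.
v(n=7)/v(n=5) = (7/5)^-1 = 5/7

5/7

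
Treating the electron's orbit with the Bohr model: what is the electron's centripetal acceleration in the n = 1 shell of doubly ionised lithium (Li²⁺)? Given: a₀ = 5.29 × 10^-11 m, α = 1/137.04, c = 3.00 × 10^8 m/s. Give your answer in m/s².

r = n²a₀/Z = 1.76 × 10^-11 m, v = Zαc/n = 6.57 × 10^6 m/s
a = v²/r = (6.57 × 10^6)² / 1.76 × 10^-11 = 2.45 × 10^24 m/s²

2.45 × 10^24 m/s²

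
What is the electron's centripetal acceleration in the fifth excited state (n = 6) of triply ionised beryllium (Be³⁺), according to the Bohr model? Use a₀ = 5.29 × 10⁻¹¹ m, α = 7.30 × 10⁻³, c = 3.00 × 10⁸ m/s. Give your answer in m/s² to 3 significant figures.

r = n²a₀/Z = 4.76 × 10⁻¹⁰ m, v = Zαc/n = 1.46 × 10⁶ m/s
a = v²/r = (1.46 × 10⁶)² / 4.76 × 10⁻¹⁰ = 4.48 × 10²¹ m/s²

4.48 × 10²¹ m/s²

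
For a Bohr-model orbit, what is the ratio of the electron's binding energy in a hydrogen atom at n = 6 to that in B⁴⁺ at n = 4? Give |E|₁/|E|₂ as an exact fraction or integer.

|E| ∝ Z^2 · n^-2
|E|₁/|E|₂ = (1/5)^2 · (6/4)^-2 = 4/225

4/225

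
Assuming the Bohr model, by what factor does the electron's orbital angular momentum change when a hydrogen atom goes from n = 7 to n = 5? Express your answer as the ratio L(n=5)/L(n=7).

5/7

L = nℏ depends only on n, so L ∝ n.
L(n=5)/L(n=7) = (5/7)^1 = 5/7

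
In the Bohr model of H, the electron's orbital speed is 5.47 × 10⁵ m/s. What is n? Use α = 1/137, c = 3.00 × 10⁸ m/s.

4

v_n = Zαc/n ⇒ n = Zαc/v = 1 × 0.00730 × 3.00 × 10⁸ / 5.47 × 10⁵ ≈ 4.00
n = 4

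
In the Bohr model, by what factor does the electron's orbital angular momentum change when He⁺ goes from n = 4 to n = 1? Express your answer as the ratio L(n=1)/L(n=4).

1/4

L = nℏ depends only on n, so L ∝ n.
L(n=1)/L(n=4) = (1/4)^1 = 1/4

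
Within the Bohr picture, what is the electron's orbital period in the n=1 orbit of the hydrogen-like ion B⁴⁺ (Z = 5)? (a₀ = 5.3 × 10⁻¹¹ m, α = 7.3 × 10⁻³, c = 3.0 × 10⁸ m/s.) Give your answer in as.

6.1 as

r = n²a₀/Z = 1²·5.3 × 10⁻¹¹/5 = 1.1 × 10⁻¹¹ m
v = Zαc/n = 5·0.0073·3.0 × 10⁸/1 = 1.1 × 10⁷ m/s
T = 2πr/v = 6.1 × 10⁻¹⁸ s = 6.1 as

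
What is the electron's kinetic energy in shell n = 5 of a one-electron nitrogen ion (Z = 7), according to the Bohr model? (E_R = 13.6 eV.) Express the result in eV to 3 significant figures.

26.7 eV

For a Coulomb orbit the virial theorem gives K = −E_n.
E_n = −E_R·Z²/n², so K = E_R·Z²/n² = 13.6 × 7²/5² = 26.7 eV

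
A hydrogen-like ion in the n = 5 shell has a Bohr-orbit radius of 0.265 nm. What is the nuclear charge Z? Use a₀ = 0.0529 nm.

r_n = n²a₀/Z ⇒ Z = n²a₀/r = 5² × 0.0529 / 0.265 ≈ 4.99
Z = 5

5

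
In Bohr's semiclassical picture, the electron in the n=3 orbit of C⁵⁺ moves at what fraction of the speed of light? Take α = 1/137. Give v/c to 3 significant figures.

v_n = Zαc/n, so v/c = Zα/n = 6 × 0.00730 / 3 = 0.0146

0.0146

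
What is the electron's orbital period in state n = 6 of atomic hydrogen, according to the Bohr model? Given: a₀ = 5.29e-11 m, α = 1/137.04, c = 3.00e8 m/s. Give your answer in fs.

r = n²a₀/Z = 6²·5.29e-11/1 = 1.90e-9 m
v = Zαc/n = 1·0.00730·3.00e8/6 = 3.65e5 m/s
T = 2πr/v = 3.28e-14 s = 32.8 fs

32.8 fs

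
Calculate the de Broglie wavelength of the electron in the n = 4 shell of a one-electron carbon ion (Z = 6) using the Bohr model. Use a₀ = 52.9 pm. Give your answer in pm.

222 pm

The Bohr quantisation condition is nλ = 2πr_n.
r_n = n²a₀/Z = 141 pm
λ = 2πr_n/n = 2π·141/4 = 222 pm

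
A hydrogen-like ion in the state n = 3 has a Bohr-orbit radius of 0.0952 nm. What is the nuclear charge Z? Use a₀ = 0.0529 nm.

5

r_n = n²a₀/Z ⇒ Z = n²a₀/r = 3² × 0.0529 / 0.0952 ≈ 5.00
Z = 5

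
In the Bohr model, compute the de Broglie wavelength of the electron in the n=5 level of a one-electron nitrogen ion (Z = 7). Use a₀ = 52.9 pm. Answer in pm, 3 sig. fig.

The Bohr quantisation condition is nλ = 2πr_n.
r_n = n²a₀/Z = 189 pm
λ = 2πr_n/n = 2π·189/5 = 237 pm

237 pm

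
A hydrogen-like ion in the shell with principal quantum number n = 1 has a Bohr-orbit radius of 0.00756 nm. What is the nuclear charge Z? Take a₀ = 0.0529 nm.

r_n = n²a₀/Z ⇒ Z = n²a₀/r = 1² × 0.0529 / 0.00756 ≈ 7.00
Z = 7

7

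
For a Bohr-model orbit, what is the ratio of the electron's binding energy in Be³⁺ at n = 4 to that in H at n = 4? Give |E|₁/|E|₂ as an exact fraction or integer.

|E| ∝ Z^2 · n^-2
|E|₁/|E|₂ = (4/1)^2 · (4/4)^-2 = 16

16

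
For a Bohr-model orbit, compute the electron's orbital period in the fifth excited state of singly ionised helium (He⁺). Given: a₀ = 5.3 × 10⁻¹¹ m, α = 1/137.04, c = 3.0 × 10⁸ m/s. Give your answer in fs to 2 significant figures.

r = n²a₀/Z = 6²·5.3 × 10⁻¹¹/2 = 9.5 × 10⁻¹⁰ m
v = Zαc/n = 2·0.0073·3.0 × 10⁸/6 = 7.3 × 10⁵ m/s
T = 2πr/v = 8.2 × 10⁻¹⁵ s = 8.2 fs

8.2 fs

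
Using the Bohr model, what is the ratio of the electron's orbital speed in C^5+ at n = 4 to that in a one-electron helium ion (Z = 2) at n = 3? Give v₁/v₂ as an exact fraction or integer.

9/4

v ∝ Z^1 · n^-1
v₁/v₂ = (6/2)^1 · (4/3)^-1 = 9/4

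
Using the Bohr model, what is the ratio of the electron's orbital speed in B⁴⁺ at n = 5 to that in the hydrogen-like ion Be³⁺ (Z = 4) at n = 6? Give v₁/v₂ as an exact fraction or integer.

3/2

v ∝ Z^1 · n^-1
v₁/v₂ = (5/4)^1 · (5/6)^-1 = 3/2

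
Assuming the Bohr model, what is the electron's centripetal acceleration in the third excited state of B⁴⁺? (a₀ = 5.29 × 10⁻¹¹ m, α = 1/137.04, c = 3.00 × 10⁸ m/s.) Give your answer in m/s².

r = n²a₀/Z = 1.69 × 10⁻¹⁰ m, v = Zαc/n = 2.74 × 10⁶ m/s
a = v²/r = (2.74 × 10⁶)² / 1.69 × 10⁻¹⁰ = 4.42 × 10²² m/s²

4.42 × 10²² m/s²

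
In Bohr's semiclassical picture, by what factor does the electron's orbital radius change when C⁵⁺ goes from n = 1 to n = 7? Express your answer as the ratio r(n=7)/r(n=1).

49

r ∝ Z^-1 · n^2; with Z fixed, r ∝ n^2.
r(n=7)/r(n=1) = (7/1)^2 = 49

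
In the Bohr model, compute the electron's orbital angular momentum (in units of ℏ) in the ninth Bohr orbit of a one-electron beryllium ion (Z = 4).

9

L_n = nℏ, so L/ℏ = n = 9.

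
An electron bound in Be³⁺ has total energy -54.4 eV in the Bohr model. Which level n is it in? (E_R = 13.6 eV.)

E_n = −E_R Z²/n² ⇒ n² = E_R Z²/(−E_n) = 13.6 × 4² / 54.4 ≈ 4.00
n = 2

2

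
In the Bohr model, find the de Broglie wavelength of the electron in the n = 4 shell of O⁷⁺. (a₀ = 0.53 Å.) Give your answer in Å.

1.7 Å

The Bohr quantisation condition is nλ = 2πr_n.
r_n = n²a₀/Z = 1.1 Å
λ = 2πr_n/n = 2π·1.1/4 = 1.7 Å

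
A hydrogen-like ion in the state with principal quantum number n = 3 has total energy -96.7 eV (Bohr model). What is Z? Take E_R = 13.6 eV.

E_n = −E_R Z²/n² ⇒ Z² = −E_n n²/E_R = 96.7 × 3² / 13.6 ≈ 63.99
Z = 8

8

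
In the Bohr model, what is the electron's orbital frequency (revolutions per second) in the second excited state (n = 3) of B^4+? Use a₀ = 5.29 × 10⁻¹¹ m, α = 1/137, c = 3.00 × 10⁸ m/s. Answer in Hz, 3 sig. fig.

r = n²a₀/Z = 9.52 × 10⁻¹¹ m, v = Zαc/n = 3.65 × 10⁶ m/s
f = v/(2πr) = 6.10 × 10¹⁵ Hz

6.10 × 10¹⁵ Hz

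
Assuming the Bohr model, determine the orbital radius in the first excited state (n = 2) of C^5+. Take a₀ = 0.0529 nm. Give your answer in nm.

r_n = n²a₀/Z = 2² × 0.0529 / 6
    = 4 × 0.0529 / 6 = 0.0353 nm

0.0353 nm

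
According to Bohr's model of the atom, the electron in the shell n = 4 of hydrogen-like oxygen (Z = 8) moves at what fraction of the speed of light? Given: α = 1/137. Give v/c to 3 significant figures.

0.0146

v_n = Zαc/n, so v/c = Zα/n = 8 × 0.00730 / 4 = 0.0146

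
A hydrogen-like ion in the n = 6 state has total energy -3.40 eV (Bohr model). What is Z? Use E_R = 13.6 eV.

3

E_n = −E_R Z²/n² ⇒ Z² = −E_n n²/E_R = 3.40 × 6² / 13.6 ≈ 9.00
Z = 3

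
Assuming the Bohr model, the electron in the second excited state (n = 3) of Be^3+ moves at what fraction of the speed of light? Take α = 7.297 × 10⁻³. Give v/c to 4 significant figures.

0.009729

v_n = Zαc/n, so v/c = Zα/n = 4 × 0.007297 / 3 = 0.009729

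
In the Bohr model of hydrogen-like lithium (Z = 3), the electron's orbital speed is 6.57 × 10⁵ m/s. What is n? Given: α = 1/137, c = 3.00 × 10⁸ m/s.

10

v_n = Zαc/n ⇒ n = Zαc/v = 3 × 0.00730 × 3.00 × 10⁸ / 6.57 × 10⁵ ≈ 10.00
n = 10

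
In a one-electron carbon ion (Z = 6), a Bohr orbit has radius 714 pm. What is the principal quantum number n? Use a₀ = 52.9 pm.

r_n = n²a₀/Z ⇒ n² = rZ/a₀ = 714 × 6 / 52.9 ≈ 80.98
n = 9

9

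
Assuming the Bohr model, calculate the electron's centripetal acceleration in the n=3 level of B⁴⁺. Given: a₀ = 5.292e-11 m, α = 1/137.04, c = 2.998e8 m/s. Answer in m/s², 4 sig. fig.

r = n²a₀/Z = 9.526e-11 m, v = Zαc/n = 3.646e6 m/s
a = v²/r = (3.646e6)² / 9.526e-11 = 1.396e23 m/s²

1.396e23 m/s²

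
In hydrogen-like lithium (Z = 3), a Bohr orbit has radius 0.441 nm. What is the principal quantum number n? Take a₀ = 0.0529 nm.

r_n = n²a₀/Z ⇒ n² = rZ/a₀ = 0.441 × 3 / 0.0529 ≈ 25.01
n = 5

5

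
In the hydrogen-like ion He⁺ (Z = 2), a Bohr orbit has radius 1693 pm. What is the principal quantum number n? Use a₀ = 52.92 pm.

8

r_n = n²a₀/Z ⇒ n² = rZ/a₀ = 1693 × 2 / 52.92 ≈ 63.98
n = 8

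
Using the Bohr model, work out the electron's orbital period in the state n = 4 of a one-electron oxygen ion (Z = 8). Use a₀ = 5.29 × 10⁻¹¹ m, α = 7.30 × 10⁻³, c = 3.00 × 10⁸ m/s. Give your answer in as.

r = n²a₀/Z = 4²·5.29 × 10⁻¹¹/8 = 1.06 × 10⁻¹⁰ m
v = Zαc/n = 8·0.00730·3.00 × 10⁸/4 = 4.38 × 10⁶ m/s
T = 2πr/v = 1.52 × 10⁻¹⁶ s = 152 as

152 as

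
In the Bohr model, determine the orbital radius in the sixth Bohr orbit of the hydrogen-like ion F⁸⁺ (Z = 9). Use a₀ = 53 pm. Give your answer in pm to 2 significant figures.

r_n = n²a₀/Z = 6² × 53 / 9
    = 36 × 53 / 9 = 210 pm

210 pm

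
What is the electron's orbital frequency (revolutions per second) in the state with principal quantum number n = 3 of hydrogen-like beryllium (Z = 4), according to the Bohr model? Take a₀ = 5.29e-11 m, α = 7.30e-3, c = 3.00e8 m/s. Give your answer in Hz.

3.90e15 Hz

r = n²a₀/Z = 1.19e-10 m, v = Zαc/n = 2.92e6 m/s
f = v/(2πr) = 3.90e15 Hz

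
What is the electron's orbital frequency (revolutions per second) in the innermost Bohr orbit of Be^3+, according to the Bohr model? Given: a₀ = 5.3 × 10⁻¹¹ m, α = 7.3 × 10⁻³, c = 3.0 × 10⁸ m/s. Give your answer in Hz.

r = n²a₀/Z = 1.3 × 10⁻¹¹ m, v = Zαc/n = 8.8 × 10⁶ m/s
f = v/(2πr) = 1.1 × 10¹⁷ Hz

1.1 × 10¹⁷ Hz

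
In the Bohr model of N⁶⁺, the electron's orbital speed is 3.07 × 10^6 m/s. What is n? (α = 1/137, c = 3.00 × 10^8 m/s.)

5

v_n = Zαc/n ⇒ n = Zαc/v = 7 × 0.00730 × 3.00 × 10^8 / 3.07 × 10^6 ≈ 4.99
n = 5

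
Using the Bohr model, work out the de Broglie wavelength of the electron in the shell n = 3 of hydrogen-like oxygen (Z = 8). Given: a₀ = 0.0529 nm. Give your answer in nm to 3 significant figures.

The Bohr quantisation condition is nλ = 2πr_n.
r_n = n²a₀/Z = 0.0595 nm
λ = 2πr_n/n = 2π·0.0595/3 = 0.125 nm

0.125 nm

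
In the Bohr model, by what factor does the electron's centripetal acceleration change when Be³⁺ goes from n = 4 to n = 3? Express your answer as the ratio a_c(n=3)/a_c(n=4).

a_c ∝ Z^3 · n^-4; with Z fixed, a_c ∝ n^-4.
a_c(n=3)/a_c(n=4) = (3/4)^-4 = 256/81

256/81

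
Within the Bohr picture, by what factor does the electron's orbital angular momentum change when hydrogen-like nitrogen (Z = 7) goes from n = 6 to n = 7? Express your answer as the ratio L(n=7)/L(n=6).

L = nℏ depends only on n, so L ∝ n.
L(n=7)/L(n=6) = (7/6)^1 = 7/6

7/6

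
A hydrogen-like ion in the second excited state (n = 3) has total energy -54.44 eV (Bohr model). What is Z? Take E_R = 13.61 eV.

6

E_n = −E_R Z²/n² ⇒ Z² = −E_n n²/E_R = 54.44 × 3² / 13.61 ≈ 36.00
Z = 6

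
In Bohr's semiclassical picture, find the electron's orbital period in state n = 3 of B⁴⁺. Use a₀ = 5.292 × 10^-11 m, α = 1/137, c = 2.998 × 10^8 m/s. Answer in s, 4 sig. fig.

1.641 × 10^-16 s

r = n²a₀/Z = 3²·5.292 × 10^-11/5 = 9.526 × 10^-11 m
v = Zαc/n = 5·0.007299·2.998 × 10^8/3 = 3.647 × 10^6 m/s
T = 2πr/v = 1.641 × 10^-16 s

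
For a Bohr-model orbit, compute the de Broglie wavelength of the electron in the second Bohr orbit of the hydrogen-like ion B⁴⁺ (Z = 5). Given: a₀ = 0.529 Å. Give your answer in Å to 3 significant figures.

The Bohr quantisation condition is nλ = 2πr_n.
r_n = n²a₀/Z = 0.423 Å
λ = 2πr_n/n = 2π·0.423/2 = 1.33 Å

1.33 Å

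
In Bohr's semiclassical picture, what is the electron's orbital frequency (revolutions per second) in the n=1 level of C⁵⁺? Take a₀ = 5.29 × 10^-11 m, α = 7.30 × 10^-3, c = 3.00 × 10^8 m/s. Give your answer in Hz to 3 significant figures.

2.37 × 10^17 Hz

r = n²a₀/Z = 8.82 × 10^-12 m, v = Zαc/n = 1.31 × 10^7 m/s
f = v/(2πr) = 2.37 × 10^17 Hz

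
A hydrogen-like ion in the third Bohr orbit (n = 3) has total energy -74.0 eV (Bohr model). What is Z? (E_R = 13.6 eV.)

E_n = −E_R Z²/n² ⇒ Z² = −E_n n²/E_R = 74.0 × 3² / 13.6 ≈ 48.97
Z = 7

7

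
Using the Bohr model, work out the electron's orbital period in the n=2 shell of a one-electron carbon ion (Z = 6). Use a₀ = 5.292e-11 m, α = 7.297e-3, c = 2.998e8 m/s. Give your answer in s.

3.378e-17 s

r = n²a₀/Z = 2²·5.292e-11/6 = 3.528e-11 m
v = Zαc/n = 6·0.007297·2.998e8/2 = 6.563e6 m/s
T = 2πr/v = 3.378e-17 s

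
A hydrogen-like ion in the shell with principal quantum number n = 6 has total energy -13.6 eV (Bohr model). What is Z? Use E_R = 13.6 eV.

6

E_n = −E_R Z²/n² ⇒ Z² = −E_n n²/E_R = 13.6 × 6² / 13.6 ≈ 36.00
Z = 6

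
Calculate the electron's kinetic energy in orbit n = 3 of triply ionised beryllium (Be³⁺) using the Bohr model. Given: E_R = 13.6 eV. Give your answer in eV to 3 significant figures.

For a Coulomb orbit the virial theorem gives K = −E_n.
E_n = −E_R·Z²/n², so K = E_R·Z²/n² = 13.6 × 4²/3² = 24.2 eV

24.2 eV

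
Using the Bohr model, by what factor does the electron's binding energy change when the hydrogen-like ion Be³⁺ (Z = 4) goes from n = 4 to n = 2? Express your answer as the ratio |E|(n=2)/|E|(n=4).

|E| ∝ Z^2 · n^-2; with Z fixed, |E| ∝ n^-2.
|E|(n=2)/|E|(n=4) = (2/4)^-2 = 4

4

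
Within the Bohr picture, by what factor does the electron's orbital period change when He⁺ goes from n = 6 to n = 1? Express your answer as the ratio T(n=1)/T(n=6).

1/216

T ∝ Z^-2 · n^3; with Z fixed, T ∝ n^3.
T(n=1)/T(n=6) = (1/6)^3 = 1/216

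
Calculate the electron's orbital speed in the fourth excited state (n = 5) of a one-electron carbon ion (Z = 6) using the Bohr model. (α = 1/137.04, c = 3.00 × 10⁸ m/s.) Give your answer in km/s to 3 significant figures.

2630 km/s

v_n = Zαc/n = 6 × 0.00730 × 3.00 × 10⁸ / 5
    = 2630 km/s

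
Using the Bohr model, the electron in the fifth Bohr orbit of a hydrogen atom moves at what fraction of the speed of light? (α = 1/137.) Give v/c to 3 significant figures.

v_n = Zαc/n, so v/c = Zα/n = 1 × 0.00730 / 5 = 0.00146

0.00146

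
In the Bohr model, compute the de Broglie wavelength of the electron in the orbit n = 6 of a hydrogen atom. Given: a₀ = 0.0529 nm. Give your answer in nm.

1.99 nm

The Bohr quantisation condition is nλ = 2πr_n.
r_n = n²a₀/Z = 1.90 nm
λ = 2πr_n/n = 2π·1.90/6 = 1.99 nm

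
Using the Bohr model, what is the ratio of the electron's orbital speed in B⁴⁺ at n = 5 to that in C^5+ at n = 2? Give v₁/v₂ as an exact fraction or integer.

v ∝ Z^1 · n^-1
v₁/v₂ = (5/6)^1 · (5/2)^-1 = 1/3

1/3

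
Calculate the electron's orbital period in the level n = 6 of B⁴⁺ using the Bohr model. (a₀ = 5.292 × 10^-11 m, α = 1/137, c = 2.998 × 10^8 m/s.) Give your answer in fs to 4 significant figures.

r = n²a₀/Z = 6²·5.292 × 10^-11/5 = 3.810 × 10^-10 m
v = Zαc/n = 5·0.007299·2.998 × 10^8/6 = 1.824 × 10^6 m/s
T = 2πr/v = 1.313 × 10^-15 s = 1.313 fs

1.313 fs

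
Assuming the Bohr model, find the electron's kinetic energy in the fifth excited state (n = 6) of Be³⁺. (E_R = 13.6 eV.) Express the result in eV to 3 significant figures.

6.04 eV

For a Coulomb orbit the virial theorem gives K = −E_n.
E_n = −E_R·Z²/n², so K = E_R·Z²/n² = 13.6 × 4²/6² = 6.04 eV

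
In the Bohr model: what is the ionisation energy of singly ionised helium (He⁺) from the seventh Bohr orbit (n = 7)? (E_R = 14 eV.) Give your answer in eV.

1.1 eV

E_n = −E_R·Z²/n² = −14 × 2²/7² eV = -1.1 eV
Ionisation energy = −E_n = 1.1 eV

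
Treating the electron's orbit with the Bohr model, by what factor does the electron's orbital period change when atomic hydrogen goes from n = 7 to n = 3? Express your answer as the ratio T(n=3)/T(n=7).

27/343

T ∝ Z^-2 · n^3; with Z fixed, T ∝ n^3.
T(n=3)/T(n=7) = (3/7)^3 = 27/343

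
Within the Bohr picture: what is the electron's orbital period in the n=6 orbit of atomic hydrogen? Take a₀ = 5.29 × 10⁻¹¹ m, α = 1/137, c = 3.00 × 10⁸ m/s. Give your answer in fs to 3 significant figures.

32.8 fs

r = n²a₀/Z = 6²·5.29 × 10⁻¹¹/1 = 1.90 × 10⁻⁹ m
v = Zαc/n = 1·0.00730·3.00 × 10⁸/6 = 3.65 × 10⁵ m/s
T = 2πr/v = 3.28 × 10⁻¹⁴ s = 32.8 fs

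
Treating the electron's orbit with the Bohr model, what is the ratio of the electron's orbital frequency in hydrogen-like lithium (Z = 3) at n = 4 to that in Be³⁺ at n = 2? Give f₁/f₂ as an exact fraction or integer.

f ∝ Z^2 · n^-3
f₁/f₂ = (3/4)^2 · (4/2)^-3 = 9/128

9/128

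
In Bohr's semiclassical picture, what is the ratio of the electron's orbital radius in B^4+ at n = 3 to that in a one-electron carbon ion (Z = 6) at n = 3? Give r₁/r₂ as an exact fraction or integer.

r ∝ Z^-1 · n^2
r₁/r₂ = (5/6)^-1 · (3/3)^2 = 6/5

6/5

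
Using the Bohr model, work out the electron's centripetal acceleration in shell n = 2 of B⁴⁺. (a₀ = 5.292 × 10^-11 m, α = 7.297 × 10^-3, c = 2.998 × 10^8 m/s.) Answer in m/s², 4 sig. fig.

7.065 × 10^23 m/s²

r = n²a₀/Z = 4.234 × 10^-11 m, v = Zαc/n = 5.469 × 10^6 m/s
a = v²/r = (5.469 × 10^6)² / 4.234 × 10^-11 = 7.065 × 10^23 m/s²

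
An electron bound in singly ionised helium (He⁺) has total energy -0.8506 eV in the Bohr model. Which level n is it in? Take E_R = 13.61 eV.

8

E_n = −E_R Z²/n² ⇒ n² = E_R Z²/(−E_n) = 13.61 × 2² / 0.8506 ≈ 64.00
n = 8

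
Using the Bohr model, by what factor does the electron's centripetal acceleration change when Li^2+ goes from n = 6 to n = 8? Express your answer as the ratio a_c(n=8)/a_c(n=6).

a_c ∝ Z^3 · n^-4; with Z fixed, a_c ∝ n^-4.
a_c(n=8)/a_c(n=6) = (8/6)^-4 = 81/256

81/256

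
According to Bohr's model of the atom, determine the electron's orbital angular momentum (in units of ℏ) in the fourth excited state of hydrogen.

L_n = nℏ, so L/ℏ = n = 5.

5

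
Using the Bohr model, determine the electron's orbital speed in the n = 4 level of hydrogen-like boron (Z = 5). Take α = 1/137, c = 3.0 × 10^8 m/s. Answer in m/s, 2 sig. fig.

2.7 × 10^6 m/s

v_n = Zαc/n = 5 × 0.0073 × 3.0 × 10^8 / 4
    = 2.7 × 10^6 m/s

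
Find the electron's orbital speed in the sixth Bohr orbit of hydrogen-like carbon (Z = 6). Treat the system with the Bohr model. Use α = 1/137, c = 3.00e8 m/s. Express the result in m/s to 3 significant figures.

v_n = Zαc/n = 6 × 0.00730 × 3.00e8 / 6
    = 2.19e6 m/s

2.19e6 m/s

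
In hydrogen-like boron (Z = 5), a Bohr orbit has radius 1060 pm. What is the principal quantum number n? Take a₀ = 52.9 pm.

10

r_n = n²a₀/Z ⇒ n² = rZ/a₀ = 1060 × 5 / 52.9 ≈ 100.19
n = 10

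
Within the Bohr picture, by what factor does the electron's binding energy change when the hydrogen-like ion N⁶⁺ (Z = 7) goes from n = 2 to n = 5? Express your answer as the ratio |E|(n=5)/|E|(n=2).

|E| ∝ Z^2 · n^-2; with Z fixed, |E| ∝ n^-2.
|E|(n=5)/|E|(n=2) = (5/2)^-2 = 4/25

4/25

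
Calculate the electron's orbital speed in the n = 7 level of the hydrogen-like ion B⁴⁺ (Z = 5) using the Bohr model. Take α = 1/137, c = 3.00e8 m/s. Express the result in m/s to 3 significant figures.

v_n = Zαc/n = 5 × 0.00730 × 3.00e8 / 7
    = 1.56e6 m/s

1.56e6 m/s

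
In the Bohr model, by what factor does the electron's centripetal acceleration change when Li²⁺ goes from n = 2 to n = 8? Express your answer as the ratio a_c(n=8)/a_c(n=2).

a_c ∝ Z^3 · n^-4; with Z fixed, a_c ∝ n^-4.
a_c(n=8)/a_c(n=2) = (8/2)^-4 = 1/256

1/256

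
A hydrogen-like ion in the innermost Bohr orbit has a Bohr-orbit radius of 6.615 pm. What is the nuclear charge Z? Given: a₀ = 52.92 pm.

r_n = n²a₀/Z ⇒ Z = n²a₀/r = 1² × 52.92 / 6.615 ≈ 8.00
Z = 8

8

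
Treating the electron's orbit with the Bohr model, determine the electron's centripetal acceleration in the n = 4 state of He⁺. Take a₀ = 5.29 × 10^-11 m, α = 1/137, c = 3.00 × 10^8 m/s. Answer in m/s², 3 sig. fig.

r = n²a₀/Z = 4.23 × 10^-10 m, v = Zαc/n = 1.09 × 10^6 m/s
a = v²/r = (1.09 × 10^6)² / 4.23 × 10^-10 = 2.83 × 10^21 m/s²

2.83 × 10^21 m/s²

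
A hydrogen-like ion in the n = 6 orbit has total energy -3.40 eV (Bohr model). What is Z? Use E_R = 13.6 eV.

3

E_n = −E_R Z²/n² ⇒ Z² = −E_n n²/E_R = 3.40 × 6² / 13.6 ≈ 9.00
Z = 3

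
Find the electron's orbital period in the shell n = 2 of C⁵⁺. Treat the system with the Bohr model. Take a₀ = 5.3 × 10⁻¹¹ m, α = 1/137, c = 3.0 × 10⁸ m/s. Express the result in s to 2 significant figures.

r = n²a₀/Z = 2²·5.3 × 10⁻¹¹/6 = 3.5 × 10⁻¹¹ m
v = Zαc/n = 6·0.0073·3.0 × 10⁸/2 = 6.6 × 10⁶ m/s
T = 2πr/v = 3.4 × 10⁻¹⁷ s

3.4 × 10⁻¹⁷ s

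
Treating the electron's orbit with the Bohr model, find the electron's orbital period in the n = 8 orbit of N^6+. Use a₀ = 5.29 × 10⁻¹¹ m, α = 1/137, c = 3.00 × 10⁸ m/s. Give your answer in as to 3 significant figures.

r = n²a₀/Z = 8²·5.29 × 10⁻¹¹/7 = 4.84 × 10⁻¹⁰ m
v = Zαc/n = 7·0.00730·3.00 × 10⁸/8 = 1.92 × 10⁶ m/s
T = 2πr/v = 1.59 × 10⁻¹⁵ s = 1590 as

1590 as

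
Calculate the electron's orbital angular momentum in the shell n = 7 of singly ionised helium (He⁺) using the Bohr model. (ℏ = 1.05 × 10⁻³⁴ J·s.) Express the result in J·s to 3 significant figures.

L_n = nℏ = 7 × 1.05 × 10⁻³⁴ = 7.35 × 10⁻³⁴ J·s

7.35 × 10⁻³⁴ J·s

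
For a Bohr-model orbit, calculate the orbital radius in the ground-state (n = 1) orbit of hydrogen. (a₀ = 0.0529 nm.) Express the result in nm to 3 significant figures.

0.0529 nm

r_n = n²a₀/Z = 1² × 0.0529 / 1
    = 1 × 0.0529 / 1 = 0.0529 nm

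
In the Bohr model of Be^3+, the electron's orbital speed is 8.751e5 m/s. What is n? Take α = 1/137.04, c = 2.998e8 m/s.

10

v_n = Zαc/n ⇒ n = Zαc/v = 4 × 0.007297 × 2.998e8 / 8.751e5 ≈ 10.00
n = 10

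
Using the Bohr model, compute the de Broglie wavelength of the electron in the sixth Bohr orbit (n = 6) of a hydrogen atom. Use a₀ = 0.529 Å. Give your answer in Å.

The Bohr quantisation condition is nλ = 2πr_n.
r_n = n²a₀/Z = 19.0 Å
λ = 2πr_n/n = 2π·19.0/6 = 19.9 Å

19.9 Å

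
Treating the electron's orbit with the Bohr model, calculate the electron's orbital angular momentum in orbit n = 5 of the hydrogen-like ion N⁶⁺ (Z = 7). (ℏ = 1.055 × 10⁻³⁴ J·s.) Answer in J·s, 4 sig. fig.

L_n = nℏ = 5 × 1.055 × 10⁻³⁴ = 5.275 × 10⁻³⁴ J·s

5.275 × 10⁻³⁴ J·s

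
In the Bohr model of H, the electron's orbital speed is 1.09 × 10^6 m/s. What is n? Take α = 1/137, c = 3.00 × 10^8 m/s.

2

v_n = Zαc/n ⇒ n = Zαc/v = 1 × 0.00730 × 3.00 × 10^8 / 1.09 × 10^6 ≈ 2.01
n = 2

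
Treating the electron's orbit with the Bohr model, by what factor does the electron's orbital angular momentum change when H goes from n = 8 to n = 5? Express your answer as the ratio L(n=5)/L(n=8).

L = nℏ depends only on n, so L ∝ n.
L(n=5)/L(n=8) = (5/8)^1 = 5/8

5/8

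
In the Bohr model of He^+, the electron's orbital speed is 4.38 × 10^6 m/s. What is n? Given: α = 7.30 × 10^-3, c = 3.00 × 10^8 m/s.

v_n = Zαc/n ⇒ n = Zαc/v = 2 × 0.00730 × 3.00 × 10^8 / 4.38 × 10^6 ≈ 1.00
n = 1

1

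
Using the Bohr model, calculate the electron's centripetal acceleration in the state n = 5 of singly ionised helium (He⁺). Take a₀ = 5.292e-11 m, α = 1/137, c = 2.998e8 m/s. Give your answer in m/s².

r = n²a₀/Z = 6.615e-10 m, v = Zαc/n = 8.753e5 m/s
a = v²/r = (8.753e5)² / 6.615e-10 = 1.158e21 m/s²

1.158e21 m/s²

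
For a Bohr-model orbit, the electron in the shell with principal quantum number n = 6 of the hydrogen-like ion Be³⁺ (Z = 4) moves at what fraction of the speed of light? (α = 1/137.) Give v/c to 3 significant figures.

v_n = Zαc/n, so v/c = Zα/n = 4 × 0.00730 / 6 = 0.00487

0.00487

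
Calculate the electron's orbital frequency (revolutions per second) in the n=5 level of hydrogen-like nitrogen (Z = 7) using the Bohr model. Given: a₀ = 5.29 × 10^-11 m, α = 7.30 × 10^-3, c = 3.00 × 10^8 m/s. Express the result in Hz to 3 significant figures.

r = n²a₀/Z = 1.89 × 10^-10 m, v = Zαc/n = 3.07 × 10^6 m/s
f = v/(2πr) = 2.58 × 10^15 Hz

2.58 × 10^15 Hz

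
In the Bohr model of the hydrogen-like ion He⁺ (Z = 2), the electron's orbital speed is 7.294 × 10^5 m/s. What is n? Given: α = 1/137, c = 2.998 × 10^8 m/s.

v_n = Zαc/n ⇒ n = Zαc/v = 2 × 0.007299 × 2.998 × 10^8 / 7.294 × 10^5 ≈ 6.00
n = 6

6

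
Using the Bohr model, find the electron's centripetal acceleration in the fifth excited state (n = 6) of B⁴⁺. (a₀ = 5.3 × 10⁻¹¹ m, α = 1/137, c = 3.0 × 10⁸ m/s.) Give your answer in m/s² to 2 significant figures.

8.7 × 10²¹ m/s²

r = n²a₀/Z = 3.8 × 10⁻¹⁰ m, v = Zαc/n = 1.8 × 10⁶ m/s
a = v²/r = (1.8 × 10⁶)² / 3.8 × 10⁻¹⁰ = 8.7 × 10²¹ m/s²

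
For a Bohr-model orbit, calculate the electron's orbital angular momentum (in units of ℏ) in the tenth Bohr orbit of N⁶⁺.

10

L_n = nℏ, so L/ℏ = n = 10.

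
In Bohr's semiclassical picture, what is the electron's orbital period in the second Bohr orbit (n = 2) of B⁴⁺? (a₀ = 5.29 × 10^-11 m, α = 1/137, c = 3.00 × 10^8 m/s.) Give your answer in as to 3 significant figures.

r = n²a₀/Z = 2²·5.29 × 10^-11/5 = 4.23 × 10^-11 m
v = Zαc/n = 5·0.00730·3.00 × 10^8/2 = 5.47 × 10^6 m/s
T = 2πr/v = 4.86 × 10^-17 s = 48.6 as

48.6 as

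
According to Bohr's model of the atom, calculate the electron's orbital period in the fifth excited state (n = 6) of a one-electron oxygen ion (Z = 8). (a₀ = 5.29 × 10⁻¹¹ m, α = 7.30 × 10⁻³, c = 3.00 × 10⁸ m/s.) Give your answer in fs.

r = n²a₀/Z = 6²·5.29 × 10⁻¹¹/8 = 2.38 × 10⁻¹⁰ m
v = Zαc/n = 8·0.00730·3.00 × 10⁸/6 = 2.92 × 10⁶ m/s
T = 2πr/v = 5.12 × 10⁻¹⁶ s = 0.512 fs

0.512 fs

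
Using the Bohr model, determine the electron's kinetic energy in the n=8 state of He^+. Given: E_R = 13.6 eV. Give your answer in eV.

For a Coulomb orbit the virial theorem gives K = −E_n.
E_n = −E_R·Z²/n², so K = E_R·Z²/n² = 13.6 × 2²/8² = 0.850 eV

0.850 eV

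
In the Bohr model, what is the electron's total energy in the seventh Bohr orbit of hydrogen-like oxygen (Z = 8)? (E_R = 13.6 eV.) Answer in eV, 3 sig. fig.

E_n = −E_R·Z²/n² = −13.6 × 8²/7² = -17.8 eV

-17.8 eV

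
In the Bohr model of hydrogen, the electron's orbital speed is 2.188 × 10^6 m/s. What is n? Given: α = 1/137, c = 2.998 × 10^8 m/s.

v_n = Zαc/n ⇒ n = Zαc/v = 1 × 0.007299 × 2.998 × 10^8 / 2.188 × 10^6 ≈ 1.00
n = 1

1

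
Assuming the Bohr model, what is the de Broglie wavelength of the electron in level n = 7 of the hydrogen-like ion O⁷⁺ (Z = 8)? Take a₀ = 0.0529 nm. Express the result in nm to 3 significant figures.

The Bohr quantisation condition is nλ = 2πr_n.
r_n = n²a₀/Z = 0.324 nm
λ = 2πr_n/n = 2π·0.324/7 = 0.291 nm

0.291 nm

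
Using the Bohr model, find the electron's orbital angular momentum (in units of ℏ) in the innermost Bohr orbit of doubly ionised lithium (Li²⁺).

L_n = nℏ, so L/ℏ = n = 1.

1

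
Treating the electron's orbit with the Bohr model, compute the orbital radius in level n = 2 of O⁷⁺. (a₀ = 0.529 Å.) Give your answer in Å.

0.265 Å

r_n = n²a₀/Z = 2² × 0.529 / 8
    = 4 × 0.529 / 8 = 0.265 Å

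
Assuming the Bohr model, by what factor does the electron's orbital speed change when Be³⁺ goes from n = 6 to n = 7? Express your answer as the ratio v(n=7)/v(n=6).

6/7

v ∝ Z^1 · n^-1; with Z fixed, v ∝ n^-1.
v(n=7)/v(n=6) = (7/6)^-1 = 6/7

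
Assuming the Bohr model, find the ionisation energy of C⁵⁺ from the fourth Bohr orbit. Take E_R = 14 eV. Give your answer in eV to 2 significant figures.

32 eV

E_n = −E_R·Z²/n² = −14 × 6²/4² eV = -32 eV
Ionisation energy = −E_n = 32 eV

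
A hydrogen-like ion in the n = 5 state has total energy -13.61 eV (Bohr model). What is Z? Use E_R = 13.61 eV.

5

E_n = −E_R Z²/n² ⇒ Z² = −E_n n²/E_R = 13.61 × 5² / 13.61 ≈ 25.00
Z = 5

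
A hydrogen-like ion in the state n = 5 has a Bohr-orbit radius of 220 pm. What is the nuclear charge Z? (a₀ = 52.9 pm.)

6

r_n = n²a₀/Z ⇒ Z = n²a₀/r = 5² × 52.9 / 220 ≈ 6.01
Z = 6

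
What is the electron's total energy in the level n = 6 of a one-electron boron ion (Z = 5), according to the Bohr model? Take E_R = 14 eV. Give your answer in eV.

E_n = −E_R·Z²/n² = −14 × 5²/6² = -9.7 eV

-9.7 eV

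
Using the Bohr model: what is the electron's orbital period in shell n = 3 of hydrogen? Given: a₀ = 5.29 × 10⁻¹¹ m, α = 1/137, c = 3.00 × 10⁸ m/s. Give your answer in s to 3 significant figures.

4.10 × 10⁻¹⁵ s

r = n²a₀/Z = 3²·5.29 × 10⁻¹¹/1 = 4.76 × 10⁻¹⁰ m
v = Zαc/n = 1·0.00730·3.00 × 10⁸/3 = 7.30 × 10⁵ m/s
T = 2πr/v = 4.10 × 10⁻¹⁵ s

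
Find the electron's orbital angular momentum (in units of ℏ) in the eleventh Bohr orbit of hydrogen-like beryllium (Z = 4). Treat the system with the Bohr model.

11

L_n = nℏ, so L/ℏ = n = 11.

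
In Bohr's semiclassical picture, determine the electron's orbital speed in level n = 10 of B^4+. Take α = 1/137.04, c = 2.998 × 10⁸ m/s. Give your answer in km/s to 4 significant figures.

1094 km/s

v_n = Zαc/n = 5 × 0.007297 × 2.998 × 10⁸ / 10
    = 1094 km/s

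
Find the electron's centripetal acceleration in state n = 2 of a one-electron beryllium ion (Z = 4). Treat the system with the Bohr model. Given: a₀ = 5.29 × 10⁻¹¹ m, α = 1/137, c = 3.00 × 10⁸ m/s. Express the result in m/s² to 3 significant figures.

r = n²a₀/Z = 5.29 × 10⁻¹¹ m, v = Zαc/n = 4.38 × 10⁶ m/s
a = v²/r = (4.38 × 10⁶)² / 5.29 × 10⁻¹¹ = 3.63 × 10²³ m/s²

3.63 × 10²³ m/s²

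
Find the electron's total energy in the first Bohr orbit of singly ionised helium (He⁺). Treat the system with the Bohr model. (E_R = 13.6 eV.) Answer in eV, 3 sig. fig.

E_n = −E_R·Z²/n² = −13.6 × 2²/1² = -54.4 eV

-54.4 eV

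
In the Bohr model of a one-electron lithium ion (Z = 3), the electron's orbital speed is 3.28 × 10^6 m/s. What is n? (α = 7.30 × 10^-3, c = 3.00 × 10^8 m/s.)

2

v_n = Zαc/n ⇒ n = Zαc/v = 3 × 0.00730 × 3.00 × 10^8 / 3.28 × 10^6 ≈ 2.00
n = 2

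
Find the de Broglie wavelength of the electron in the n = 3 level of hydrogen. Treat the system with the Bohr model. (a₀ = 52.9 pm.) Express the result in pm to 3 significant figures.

The Bohr quantisation condition is nλ = 2πr_n.
r_n = n²a₀/Z = 476 pm
λ = 2πr_n/n = 2π·476/3 = 997 pm

997 pm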